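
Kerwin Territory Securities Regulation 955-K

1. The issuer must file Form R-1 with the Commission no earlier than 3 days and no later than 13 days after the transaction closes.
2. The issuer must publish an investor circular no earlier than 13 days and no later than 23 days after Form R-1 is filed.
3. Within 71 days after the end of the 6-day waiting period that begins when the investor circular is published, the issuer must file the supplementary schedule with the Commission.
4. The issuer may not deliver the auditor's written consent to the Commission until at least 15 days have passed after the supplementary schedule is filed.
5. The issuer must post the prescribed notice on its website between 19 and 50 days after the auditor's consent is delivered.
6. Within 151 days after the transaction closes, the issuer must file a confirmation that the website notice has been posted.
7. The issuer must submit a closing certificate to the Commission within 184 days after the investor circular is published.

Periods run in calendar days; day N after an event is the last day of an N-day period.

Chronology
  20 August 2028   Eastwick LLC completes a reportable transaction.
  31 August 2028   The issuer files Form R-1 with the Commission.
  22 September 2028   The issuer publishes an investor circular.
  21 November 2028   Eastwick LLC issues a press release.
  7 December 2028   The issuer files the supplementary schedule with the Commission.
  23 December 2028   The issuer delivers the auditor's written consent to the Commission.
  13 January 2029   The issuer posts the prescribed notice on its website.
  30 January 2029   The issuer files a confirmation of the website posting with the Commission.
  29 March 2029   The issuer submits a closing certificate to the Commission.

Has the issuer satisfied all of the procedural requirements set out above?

Step 1: the window is 3–13 days after 20 August 2028 (when the transaction closes), so 23 August 2028 through 2 September 2028; 31 August 2028 falls inside that range.
Step 2: the window is 13–23 days after 31 August 2028 (when Form R-1 is filed), so 13 September 2028 through 23 September 2028; done 22 September 2028 — within the window.
Step 3: 71 days after 28 September 2028 (end of the 6-day waiting period, which began when the investor circular is published on 22 September 2028) is 8 December 2028; 7 December 2028 is within that limit.
Step 4: the earliest permitted date is 15 days after 7 December 2028 (when the supplementary schedule is filed), i.e. 22 December 2028; done 23 December 2028, after the minimum wait.
Step 5: the window is 19–50 days after 23 December 2028 (when the auditor's consent is delivered), so 11 January 2029 through 11 February 2029; done 13 January 2029 — within the window.
Step 6: 151 days after 20 August 2028 (when the transaction closes) is 18 January 2029; 30 January 2029 misses that deadline by 12 days.

No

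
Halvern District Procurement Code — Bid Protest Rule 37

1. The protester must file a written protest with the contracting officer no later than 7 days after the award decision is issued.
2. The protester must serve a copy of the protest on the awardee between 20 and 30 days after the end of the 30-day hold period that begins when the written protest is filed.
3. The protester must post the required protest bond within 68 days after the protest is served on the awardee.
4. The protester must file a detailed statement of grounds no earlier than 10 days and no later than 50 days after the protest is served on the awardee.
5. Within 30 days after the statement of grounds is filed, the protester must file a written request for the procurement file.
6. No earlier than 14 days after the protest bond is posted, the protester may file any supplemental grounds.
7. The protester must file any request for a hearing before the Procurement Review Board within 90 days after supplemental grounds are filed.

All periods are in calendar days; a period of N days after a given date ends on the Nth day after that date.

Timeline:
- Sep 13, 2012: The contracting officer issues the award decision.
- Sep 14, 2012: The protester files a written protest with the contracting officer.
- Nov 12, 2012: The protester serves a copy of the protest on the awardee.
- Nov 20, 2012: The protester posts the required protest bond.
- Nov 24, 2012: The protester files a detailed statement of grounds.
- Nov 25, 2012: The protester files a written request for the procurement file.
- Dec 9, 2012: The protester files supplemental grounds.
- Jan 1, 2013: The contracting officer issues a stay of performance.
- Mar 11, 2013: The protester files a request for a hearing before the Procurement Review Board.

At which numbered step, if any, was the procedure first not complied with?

(1) due by Sep 13, 2012 + 7 days = Sep 20, 2012; completed Sep 14, 2012, before the deadline.
(2) the permitted window runs from Oct 14, 2012 + 20 = Nov 3, 2012 to Oct 14, 2012 + 30 = Nov 13, 2012; done Nov 12, 2012 — within the window.
(3) due by Nov 12, 2012 + 68 days = Jan 19, 2013; done Nov 20, 2012 — timely.
(4) the permitted window runs from Nov 12, 2012 + 10 = Nov 22, 2012 to Nov 12, 2012 + 50 = Jan 1, 2013; done Nov 24, 2012 — within the window.
(5) due by Nov 24, 2012 + 30 days = Dec 24, 2012; Nov 25, 2012 is within that limit.
(6) permitted from Nov 20, 2012 + 14 days = Dec 4, 2012 onward; done Dec 9, 2012, after the minimum wait.
(7) due by Dec 9, 2012 + 90 days = Mar 9, 2013; not done until Mar 11, 2013, 2 days after the deadline.
Later steps need not be reached.

Step 7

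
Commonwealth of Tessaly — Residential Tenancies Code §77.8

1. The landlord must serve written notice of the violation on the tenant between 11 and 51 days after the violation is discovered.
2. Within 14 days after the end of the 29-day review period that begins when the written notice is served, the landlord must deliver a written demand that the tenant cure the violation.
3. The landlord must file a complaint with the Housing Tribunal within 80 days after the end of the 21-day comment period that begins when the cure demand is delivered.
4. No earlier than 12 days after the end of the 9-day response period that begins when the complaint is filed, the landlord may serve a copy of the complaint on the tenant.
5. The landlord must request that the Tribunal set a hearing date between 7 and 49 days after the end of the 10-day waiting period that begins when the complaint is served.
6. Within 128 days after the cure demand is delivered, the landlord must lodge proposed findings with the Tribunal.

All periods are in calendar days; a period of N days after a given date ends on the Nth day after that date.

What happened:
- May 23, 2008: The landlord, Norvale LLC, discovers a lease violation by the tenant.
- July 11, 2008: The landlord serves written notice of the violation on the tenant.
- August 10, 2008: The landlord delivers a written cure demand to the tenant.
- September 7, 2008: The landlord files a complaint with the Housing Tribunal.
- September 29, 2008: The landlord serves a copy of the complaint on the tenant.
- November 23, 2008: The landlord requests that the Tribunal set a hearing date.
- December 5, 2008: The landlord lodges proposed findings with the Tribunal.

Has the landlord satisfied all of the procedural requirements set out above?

Yes

(1) the permitted window runs from May 23, 2008 + 11 = June 3, 2008 to May 23, 2008 + 51 = July 13, 2008; done July 11, 2008, which is between those dates.
(2) due by August 9, 2008 + 14 days = August 23, 2008; completed August 10, 2008, before the deadline.
(3) due by August 31, 2008 + 80 days = November 19, 2008; completed September 7, 2008, before the deadline.
(4) permitted from September 16, 2008 + 12 days = September 28, 2008 onward; done September 29, 2008 — permitted.
(5) the permitted window runs from October 9, 2008 + 7 = October 16, 2008 to October 9, 2008 + 49 = November 27, 2008; November 23, 2008 falls inside that range.
(6) due by August 10, 2008 + 128 days = December 16, 2008; done December 5, 2008 — timely.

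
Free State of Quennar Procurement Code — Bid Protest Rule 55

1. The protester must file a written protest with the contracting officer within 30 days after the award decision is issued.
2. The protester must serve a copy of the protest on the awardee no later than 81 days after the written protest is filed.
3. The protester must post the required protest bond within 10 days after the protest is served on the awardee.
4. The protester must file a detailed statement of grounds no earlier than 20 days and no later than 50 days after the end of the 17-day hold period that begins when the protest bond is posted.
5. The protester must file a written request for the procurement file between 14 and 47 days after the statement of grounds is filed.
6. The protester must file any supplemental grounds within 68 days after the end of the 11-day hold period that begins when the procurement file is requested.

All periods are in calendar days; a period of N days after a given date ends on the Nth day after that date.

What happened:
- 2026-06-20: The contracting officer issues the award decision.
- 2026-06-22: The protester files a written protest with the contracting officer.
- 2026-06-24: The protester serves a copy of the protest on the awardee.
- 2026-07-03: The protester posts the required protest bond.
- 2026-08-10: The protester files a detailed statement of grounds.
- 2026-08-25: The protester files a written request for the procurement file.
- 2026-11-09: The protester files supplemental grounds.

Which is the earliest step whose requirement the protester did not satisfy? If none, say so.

(1) due by 2026-06-20 + 30 days = 2026-07-20; completed 2026-06-22, before the deadline.
(2) due by 2026-06-22 + 81 days = 2026-09-11; done 2026-06-24 — timely.
(3) due by 2026-06-24 + 10 days = 2026-07-04; done 2026-07-03 — timely.
(4) the permitted window runs from 2026-07-20 + 20 = 2026-08-09 to 2026-07-20 + 50 = 2026-09-08; done 2026-08-10, which is between those dates.
(5) the permitted window runs from 2026-08-10 + 14 = 2026-08-24 to 2026-08-10 + 47 = 2026-09-26; done 2026-08-25, which is between those dates.
(6) due by 2026-09-05 + 68 days = 2026-11-12; done 2026-11-09 — timely.

None — every step was satisfied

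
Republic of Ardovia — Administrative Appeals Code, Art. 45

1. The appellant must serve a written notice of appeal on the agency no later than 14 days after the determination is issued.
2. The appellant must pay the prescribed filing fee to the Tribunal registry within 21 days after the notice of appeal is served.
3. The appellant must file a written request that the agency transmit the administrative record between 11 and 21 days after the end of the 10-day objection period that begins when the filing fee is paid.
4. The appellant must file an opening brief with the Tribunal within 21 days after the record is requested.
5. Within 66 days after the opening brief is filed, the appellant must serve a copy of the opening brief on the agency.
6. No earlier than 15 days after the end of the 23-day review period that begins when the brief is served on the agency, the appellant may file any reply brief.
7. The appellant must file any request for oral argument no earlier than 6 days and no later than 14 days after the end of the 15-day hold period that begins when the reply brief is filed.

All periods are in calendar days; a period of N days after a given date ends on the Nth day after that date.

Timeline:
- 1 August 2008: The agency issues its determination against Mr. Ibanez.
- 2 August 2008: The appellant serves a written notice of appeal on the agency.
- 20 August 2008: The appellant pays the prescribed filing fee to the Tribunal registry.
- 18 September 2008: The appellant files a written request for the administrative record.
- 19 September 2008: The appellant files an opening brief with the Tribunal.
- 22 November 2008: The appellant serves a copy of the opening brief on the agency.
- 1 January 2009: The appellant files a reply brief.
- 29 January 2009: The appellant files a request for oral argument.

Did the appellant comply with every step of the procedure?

(1) due by 1 August 2008 + 14 days = 15 August 2008; completed 2 August 2008, before the deadline.
(2) due by 2 August 2008 + 21 days = 23 August 2008; 20 August 2008 is within that limit.
(3) the permitted window runs from 30 August 2008 + 11 = 10 September 2008 to 30 August 2008 + 21 = 20 September 2008; 18 September 2008 falls inside that range.
(4) due by 18 September 2008 + 21 days = 9 October 2008; done 19 September 2008 — timely.
(5) due by 19 September 2008 + 66 days = 24 November 2008; done 22 November 2008 — timely.
(6) permitted from 15 December 2008 + 15 days = 30 December 2008 onward; done 1 January 2009, after the minimum wait.
(7) the permitted window runs from 16 January 2009 + 6 = 22 January 2009 to 16 January 2009 + 14 = 30 January 2009; 29 January 2009 falls inside that range.

Yes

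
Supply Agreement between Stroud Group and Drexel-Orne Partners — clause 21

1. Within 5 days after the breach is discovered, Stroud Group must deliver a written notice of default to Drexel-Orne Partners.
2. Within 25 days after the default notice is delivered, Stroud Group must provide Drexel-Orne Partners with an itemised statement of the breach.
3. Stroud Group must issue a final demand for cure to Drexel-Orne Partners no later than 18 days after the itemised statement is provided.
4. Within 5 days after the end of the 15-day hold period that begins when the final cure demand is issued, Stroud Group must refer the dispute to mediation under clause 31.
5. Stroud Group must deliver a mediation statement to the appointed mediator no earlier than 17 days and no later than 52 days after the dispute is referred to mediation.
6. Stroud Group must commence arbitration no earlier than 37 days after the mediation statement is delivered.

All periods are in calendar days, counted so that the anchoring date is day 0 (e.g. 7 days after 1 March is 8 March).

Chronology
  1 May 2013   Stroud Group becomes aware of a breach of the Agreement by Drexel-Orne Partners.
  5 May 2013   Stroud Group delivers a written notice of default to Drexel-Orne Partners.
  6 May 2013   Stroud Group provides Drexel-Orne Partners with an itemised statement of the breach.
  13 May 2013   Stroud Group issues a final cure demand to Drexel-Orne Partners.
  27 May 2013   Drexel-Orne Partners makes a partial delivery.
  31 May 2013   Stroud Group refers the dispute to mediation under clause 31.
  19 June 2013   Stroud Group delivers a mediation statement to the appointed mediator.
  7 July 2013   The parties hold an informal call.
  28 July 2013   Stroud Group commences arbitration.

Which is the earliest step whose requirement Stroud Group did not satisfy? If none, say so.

None — every step was satisfied

Step 1 — counting 5 days from 1 May 2013 (when the breach is discovered) gives a deadline of 6 May 2013; completed 5 May 2013, before the deadline.
Step 2 — counting 25 days from 5 May 2013 (when the default notice is delivered) gives a deadline of 30 May 2013; done 6 May 2013 — timely.
Step 3 — counting 18 days from 6 May 2013 (when the itemised statement is provided) gives a deadline of 24 May 2013; completed 13 May 2013, before the deadline.
Step 4 — counting 5 days from 28 May 2013 (end of the 15-day hold period, which began when the final cure demand is issued on 13 May 2013) gives a deadline of 2 June 2013; done 31 May 2013 — timely.
Step 5 — 17 and 52 days from 31 May 2013 (when the dispute is referred to mediation) are 17 June 2013 and 22 July 2013 respectively; done 19 June 2013, which is between those dates.
Step 6 — must wait 37 days from 19 June 2013 (when the mediation statement is delivered), so not before 26 July 2013; 28 July 2013 is on or after that date.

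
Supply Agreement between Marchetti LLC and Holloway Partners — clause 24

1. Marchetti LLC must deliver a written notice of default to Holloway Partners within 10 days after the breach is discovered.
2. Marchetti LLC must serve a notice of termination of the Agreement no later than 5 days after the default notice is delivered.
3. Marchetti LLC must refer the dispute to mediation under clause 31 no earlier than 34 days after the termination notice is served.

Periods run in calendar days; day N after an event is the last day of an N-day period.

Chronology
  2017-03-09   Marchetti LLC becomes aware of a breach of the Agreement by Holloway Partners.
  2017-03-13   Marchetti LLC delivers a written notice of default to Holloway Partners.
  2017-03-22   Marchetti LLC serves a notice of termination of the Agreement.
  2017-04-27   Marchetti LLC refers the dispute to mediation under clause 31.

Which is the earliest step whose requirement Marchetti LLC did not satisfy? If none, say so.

Step 2

(1) due by 2017-03-09 + 10 days = 2017-03-19; completed 2017-03-13, before the deadline.
(2) due by 2017-03-13 + 5 days = 2017-03-18; 2017-03-22 misses that deadline by 4 days.
Later steps need not be reached.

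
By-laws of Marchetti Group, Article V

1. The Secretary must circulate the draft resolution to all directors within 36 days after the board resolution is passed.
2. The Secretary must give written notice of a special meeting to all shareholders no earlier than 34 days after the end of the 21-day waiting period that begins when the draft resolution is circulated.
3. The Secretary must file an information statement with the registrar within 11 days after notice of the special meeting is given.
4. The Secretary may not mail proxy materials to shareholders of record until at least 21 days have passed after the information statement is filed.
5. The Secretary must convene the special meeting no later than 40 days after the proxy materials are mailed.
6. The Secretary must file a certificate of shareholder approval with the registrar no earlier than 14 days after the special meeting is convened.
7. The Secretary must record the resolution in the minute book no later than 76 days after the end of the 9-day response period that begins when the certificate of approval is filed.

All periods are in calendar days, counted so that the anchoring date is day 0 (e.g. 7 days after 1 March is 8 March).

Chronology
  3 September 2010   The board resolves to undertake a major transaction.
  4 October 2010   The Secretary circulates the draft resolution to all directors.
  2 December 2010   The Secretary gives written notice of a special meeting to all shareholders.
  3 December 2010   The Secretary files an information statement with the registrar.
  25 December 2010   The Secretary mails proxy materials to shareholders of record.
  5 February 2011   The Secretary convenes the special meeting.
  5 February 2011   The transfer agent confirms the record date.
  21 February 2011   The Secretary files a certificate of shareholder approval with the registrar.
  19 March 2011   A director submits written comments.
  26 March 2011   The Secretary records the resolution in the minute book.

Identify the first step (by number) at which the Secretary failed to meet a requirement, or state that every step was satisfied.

(1) due by 3 September 2010 + 36 days = 9 October 2010; done 4 October 2010 — timely.
(2) permitted from 25 October 2010 + 34 days = 28 November 2010 onward; done 2 December 2010 — permitted.
(3) due by 2 December 2010 + 11 days = 13 December 2010; done 3 December 2010 — timely.
(4) permitted from 3 December 2010 + 21 days = 24 December 2010 onward; 25 December 2010 is on or after that date.
(5) due by 25 December 2010 + 40 days = 3 February 2011; 5 February 2011 misses that deadline by 2 days.
Later steps need not be reached.

Step 5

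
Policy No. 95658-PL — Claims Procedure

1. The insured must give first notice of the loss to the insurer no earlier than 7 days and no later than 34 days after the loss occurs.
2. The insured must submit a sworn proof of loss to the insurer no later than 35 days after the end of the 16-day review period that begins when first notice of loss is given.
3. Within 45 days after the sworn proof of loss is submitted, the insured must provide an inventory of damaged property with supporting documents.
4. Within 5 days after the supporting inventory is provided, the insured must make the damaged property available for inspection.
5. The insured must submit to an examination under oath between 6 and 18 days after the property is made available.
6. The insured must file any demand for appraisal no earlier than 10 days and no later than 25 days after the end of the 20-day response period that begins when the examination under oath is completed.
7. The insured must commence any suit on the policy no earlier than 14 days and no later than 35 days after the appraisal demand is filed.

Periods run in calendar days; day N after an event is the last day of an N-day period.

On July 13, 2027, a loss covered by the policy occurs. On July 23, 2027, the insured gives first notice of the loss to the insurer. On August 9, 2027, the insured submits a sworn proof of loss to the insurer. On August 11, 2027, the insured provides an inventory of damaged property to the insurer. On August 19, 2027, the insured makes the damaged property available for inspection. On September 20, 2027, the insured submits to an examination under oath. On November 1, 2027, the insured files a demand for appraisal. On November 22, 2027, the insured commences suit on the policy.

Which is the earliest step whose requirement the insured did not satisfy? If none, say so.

Step 4

(1) the permitted window runs from July 13, 2027 + 7 = July 20, 2027 to July 13, 2027 + 34 = August 16, 2027; done July 23, 2027, which is between those dates.
(2) due by August 8, 2027 + 35 days = September 12, 2027; completed August 9, 2027, before the deadline.
(3) due by August 9, 2027 + 45 days = September 23, 2027; August 11, 2027 is within that limit.
(4) due by August 11, 2027 + 5 days = August 16, 2027; not done until August 19, 2027, 3 days after the deadline.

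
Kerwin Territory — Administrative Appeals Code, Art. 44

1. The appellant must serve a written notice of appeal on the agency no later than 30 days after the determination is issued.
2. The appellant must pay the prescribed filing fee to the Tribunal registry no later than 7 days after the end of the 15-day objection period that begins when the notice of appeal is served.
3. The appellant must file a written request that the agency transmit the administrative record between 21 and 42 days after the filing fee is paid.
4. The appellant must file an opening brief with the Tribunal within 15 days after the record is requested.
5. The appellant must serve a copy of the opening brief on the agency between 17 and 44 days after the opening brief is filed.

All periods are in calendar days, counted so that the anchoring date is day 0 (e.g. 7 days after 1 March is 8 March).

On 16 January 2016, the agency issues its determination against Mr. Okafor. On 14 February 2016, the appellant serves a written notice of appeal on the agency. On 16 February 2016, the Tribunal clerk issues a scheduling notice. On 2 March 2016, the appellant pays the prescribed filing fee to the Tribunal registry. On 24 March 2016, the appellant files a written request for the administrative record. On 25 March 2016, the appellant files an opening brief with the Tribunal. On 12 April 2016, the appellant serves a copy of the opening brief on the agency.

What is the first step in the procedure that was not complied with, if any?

None — every step was satisfied

Step 1 — counting 30 days from 16 January 2016 (when the determination is issued) gives a deadline of 15 February 2016; completed 14 February 2016, before the deadline.
Step 2 — counting 7 days from 29 February 2016 (end of the 15-day objection period, which began when the notice of appeal is served on 14 February 2016) gives a deadline of 7 March 2016; completed 2 March 2016, before the deadline.
Step 3 — 21 and 42 days from 2 March 2016 (when the filing fee is paid) are 23 March 2016 and 13 April 2016 respectively; done 24 March 2016 — within the window.
Step 4 — counting 15 days from 24 March 2016 (when the record is requested) gives a deadline of 8 April 2016; 25 March 2016 is within that limit.
Step 5 — 17 and 44 days from 25 March 2016 (when the opening brief is filed) are 11 April 2016 and 8 May 2016 respectively; done 12 April 2016 — within the window.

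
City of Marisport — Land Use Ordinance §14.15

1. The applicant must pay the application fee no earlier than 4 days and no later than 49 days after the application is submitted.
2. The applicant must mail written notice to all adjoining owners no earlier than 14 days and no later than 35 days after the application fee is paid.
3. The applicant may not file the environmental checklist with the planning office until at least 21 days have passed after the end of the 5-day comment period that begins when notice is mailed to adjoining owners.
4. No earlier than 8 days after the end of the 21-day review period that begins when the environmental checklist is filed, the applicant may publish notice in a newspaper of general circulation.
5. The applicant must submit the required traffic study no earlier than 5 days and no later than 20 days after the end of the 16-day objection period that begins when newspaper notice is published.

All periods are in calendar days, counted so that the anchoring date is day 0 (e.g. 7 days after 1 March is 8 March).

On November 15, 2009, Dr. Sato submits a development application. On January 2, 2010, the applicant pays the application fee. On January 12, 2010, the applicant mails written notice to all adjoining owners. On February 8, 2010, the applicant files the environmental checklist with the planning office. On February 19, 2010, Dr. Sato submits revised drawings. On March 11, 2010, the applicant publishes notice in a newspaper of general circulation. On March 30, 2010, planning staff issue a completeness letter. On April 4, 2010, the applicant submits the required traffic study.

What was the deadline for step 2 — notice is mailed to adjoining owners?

Step 2 runs from January 2, 2010, when the application fee is paid. The window is 14–35 days after January 2, 2010; it closes on February 6, 2010.

February 6, 2010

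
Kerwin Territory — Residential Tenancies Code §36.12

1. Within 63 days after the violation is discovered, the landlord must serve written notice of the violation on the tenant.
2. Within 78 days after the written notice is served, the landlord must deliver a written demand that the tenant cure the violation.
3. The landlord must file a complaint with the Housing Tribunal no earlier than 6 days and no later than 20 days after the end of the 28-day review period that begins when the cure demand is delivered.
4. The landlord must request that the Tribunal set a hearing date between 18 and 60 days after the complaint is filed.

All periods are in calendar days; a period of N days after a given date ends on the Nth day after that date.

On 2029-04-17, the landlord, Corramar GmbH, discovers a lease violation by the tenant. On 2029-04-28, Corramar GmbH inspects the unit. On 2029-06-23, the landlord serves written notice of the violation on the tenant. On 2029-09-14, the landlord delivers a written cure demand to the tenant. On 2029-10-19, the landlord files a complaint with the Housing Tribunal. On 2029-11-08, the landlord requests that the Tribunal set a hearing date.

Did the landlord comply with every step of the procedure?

(1) due by 2029-04-17 + 63 days = 2029-06-19; 2029-06-23 misses that deadline by 4 days.

No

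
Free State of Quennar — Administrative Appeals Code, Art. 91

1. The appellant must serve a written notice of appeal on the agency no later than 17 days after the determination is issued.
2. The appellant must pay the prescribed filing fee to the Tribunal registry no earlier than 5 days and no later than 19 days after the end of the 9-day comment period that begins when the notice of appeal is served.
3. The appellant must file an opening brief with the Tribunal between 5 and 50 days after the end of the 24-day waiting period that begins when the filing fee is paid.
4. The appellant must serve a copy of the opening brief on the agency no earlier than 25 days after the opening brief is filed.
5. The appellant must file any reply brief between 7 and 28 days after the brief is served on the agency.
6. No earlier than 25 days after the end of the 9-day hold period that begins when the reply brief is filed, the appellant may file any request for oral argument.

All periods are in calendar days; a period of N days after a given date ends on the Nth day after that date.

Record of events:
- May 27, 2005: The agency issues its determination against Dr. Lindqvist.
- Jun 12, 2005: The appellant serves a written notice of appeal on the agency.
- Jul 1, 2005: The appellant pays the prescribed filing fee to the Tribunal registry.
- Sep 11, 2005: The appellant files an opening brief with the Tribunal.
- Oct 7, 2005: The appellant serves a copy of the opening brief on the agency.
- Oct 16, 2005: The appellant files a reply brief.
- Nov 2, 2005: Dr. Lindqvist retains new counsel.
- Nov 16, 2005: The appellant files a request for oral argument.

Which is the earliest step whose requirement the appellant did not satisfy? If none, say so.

Step 6

(1) due by May 27, 2005 + 17 days = Jun 13, 2005; Jun 12, 2005 is within that limit.
(2) the permitted window runs from Jun 21, 2005 + 5 = Jun 26, 2005 to Jun 21, 2005 + 19 = Jul 10, 2005; done Jul 1, 2005 — within the window.
(3) the permitted window runs from Jul 25, 2005 + 5 = Jul 30, 2005 to Jul 25, 2005 + 50 = Sep 13, 2005; done Sep 11, 2005, which is between those dates.
(4) permitted from Sep 11, 2005 + 25 days = Oct 6, 2005 onward; done Oct 7, 2005, after the minimum wait.
(5) the permitted window runs from Oct 7, 2005 + 7 = Oct 14, 2005 to Oct 7, 2005 + 28 = Nov 4, 2005; done Oct 16, 2005 — within the window.
(6) permitted from Oct 25, 2005 + 25 days = Nov 19, 2005 onward; done Nov 16, 2005 — 3 days too early.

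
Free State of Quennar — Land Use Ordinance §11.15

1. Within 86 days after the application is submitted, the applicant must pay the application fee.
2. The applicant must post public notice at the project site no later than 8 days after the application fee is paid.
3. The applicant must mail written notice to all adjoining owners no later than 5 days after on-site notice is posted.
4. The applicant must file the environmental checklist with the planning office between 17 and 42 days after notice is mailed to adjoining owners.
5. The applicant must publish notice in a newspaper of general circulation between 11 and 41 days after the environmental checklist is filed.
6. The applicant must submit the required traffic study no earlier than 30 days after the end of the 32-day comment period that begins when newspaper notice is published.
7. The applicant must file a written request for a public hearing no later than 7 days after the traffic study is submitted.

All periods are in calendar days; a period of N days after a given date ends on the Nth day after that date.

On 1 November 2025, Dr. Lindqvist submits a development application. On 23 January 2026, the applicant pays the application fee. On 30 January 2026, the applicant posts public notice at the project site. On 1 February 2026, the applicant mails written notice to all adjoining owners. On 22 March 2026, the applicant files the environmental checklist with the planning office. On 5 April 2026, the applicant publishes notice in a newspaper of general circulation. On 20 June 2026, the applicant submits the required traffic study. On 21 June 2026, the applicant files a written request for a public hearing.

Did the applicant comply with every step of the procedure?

No

(1) due by 1 November 2025 + 86 days = 26 January 2026; done 23 January 2026 — timely.
(2) due by 23 January 2026 + 8 days = 31 January 2026; 30 January 2026 is within that limit.
(3) due by 30 January 2026 + 5 days = 4 February 2026; completed 1 February 2026, before the deadline.
(4) the permitted window runs from 1 February 2026 + 17 = 18 February 2026 to 1 February 2026 + 42 = 15 March 2026; done 22 March 2026 — 7 days after the window closed.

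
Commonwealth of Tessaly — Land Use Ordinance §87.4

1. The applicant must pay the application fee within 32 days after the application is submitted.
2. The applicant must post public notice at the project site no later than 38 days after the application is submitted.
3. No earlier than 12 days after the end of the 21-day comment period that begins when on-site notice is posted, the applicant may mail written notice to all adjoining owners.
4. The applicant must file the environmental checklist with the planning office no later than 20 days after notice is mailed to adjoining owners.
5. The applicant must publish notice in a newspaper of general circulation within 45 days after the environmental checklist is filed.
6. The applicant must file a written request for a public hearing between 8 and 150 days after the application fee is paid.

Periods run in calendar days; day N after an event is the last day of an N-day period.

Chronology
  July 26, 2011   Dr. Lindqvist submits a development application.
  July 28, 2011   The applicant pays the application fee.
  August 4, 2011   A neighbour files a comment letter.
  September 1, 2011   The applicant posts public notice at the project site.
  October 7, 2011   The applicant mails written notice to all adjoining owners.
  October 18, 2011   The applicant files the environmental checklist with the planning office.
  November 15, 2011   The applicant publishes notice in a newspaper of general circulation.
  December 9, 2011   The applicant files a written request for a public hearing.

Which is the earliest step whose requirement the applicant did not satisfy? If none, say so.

Step 1: 32 days after July 26, 2011 (when the application is submitted) is August 27, 2011; completed July 28, 2011, before the deadline.
Step 2: 38 days after July 26, 2011 (when the application is submitted) is September 2, 2011; completed September 1, 2011, before the deadline.
Step 3: the earliest permitted date is 12 days after September 22, 2011 (end of the 21-day comment period, which began when on-site notice is posted on September 1, 2011), i.e. October 4, 2011; done October 7, 2011 — permitted.
Step 4: 20 days after October 7, 2011 (when notice is mailed to adjoining owners) is October 27, 2011; completed October 18, 2011, before the deadline.
Step 5: 45 days after October 18, 2011 (when the environmental checklist is filed) is December 2, 2011; November 15, 2011 is within that limit.
Step 6: the window is 8–150 days after July 28, 2011 (when the application fee is paid), so August 5, 2011 through December 25, 2011; done December 9, 2011 — within the window.

None — every step was satisfied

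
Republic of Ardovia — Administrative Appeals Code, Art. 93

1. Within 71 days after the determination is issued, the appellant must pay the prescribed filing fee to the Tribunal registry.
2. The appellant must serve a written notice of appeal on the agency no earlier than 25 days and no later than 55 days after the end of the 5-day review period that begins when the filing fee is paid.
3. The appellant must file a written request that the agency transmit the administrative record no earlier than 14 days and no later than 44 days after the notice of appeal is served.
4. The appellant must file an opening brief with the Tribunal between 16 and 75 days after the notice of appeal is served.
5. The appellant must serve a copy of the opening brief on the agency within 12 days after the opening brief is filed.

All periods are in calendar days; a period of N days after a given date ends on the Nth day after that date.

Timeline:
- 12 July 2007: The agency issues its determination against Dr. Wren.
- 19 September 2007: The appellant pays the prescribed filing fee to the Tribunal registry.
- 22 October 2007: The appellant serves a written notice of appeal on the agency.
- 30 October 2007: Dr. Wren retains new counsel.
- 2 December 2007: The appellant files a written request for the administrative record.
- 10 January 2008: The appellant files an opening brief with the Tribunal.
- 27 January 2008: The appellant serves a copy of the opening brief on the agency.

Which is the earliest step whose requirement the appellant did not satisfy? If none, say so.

Step 1 — counting 71 days from 12 July 2007 (when the determination is issued) gives a deadline of 21 September 2007; 19 September 2007 is within that limit.
Step 2 — 25 and 55 days from 24 September 2007 (end of the 5-day review period, which began when the filing fee is paid on 19 September 2007) are 19 October 2007 and 18 November 2007 respectively; done 22 October 2007, which is between those dates.
Step 3 — 14 and 44 days from 22 October 2007 (when the notice of appeal is served) are 5 November 2007 and 5 December 2007 respectively; done 2 December 2007, which is between those dates.
Step 4 — 16 and 75 days from 22 October 2007 (when the notice of appeal is served) are 7 November 2007 and 5 January 2008 respectively; done 10 January 2008 — 5 days after the window closed.

Step 4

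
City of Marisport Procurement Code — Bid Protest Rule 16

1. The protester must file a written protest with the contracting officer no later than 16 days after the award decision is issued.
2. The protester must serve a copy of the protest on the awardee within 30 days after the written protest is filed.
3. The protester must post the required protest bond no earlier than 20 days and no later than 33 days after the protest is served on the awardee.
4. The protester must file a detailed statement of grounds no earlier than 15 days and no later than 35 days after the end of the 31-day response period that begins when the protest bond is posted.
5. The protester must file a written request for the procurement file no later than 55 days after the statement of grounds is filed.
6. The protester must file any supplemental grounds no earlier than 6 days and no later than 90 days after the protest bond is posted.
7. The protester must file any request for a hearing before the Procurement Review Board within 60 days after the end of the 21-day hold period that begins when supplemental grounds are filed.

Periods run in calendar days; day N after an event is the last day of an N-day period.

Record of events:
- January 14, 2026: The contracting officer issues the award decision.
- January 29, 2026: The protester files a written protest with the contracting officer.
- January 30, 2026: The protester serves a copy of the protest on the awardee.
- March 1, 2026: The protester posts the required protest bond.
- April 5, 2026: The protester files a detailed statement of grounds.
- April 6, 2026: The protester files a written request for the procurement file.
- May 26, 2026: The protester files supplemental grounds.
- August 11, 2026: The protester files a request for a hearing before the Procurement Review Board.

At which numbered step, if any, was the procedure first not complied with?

Step 4

Step 1 — counting 16 days from January 14, 2026 (when the award decision is issued) gives a deadline of January 30, 2026; January 29, 2026 is within that limit.
Step 2 — counting 30 days from January 29, 2026 (when the written protest is filed) gives a deadline of February 28, 2026; January 30, 2026 is within that limit.
Step 3 — 20 and 33 days from January 30, 2026 (when the protest is served on the awardee) are February 19, 2026 and March 4, 2026 respectively; done March 1, 2026 — within the window.
Step 4 — 15 and 35 days from April 1, 2026 (end of the 31-day response period, which began when the protest bond is posted on March 1, 2026) are April 16, 2026 and May 6, 2026 respectively; April 5, 2026 is 11 days too early.
No need to go further; step 4 was not satisfied.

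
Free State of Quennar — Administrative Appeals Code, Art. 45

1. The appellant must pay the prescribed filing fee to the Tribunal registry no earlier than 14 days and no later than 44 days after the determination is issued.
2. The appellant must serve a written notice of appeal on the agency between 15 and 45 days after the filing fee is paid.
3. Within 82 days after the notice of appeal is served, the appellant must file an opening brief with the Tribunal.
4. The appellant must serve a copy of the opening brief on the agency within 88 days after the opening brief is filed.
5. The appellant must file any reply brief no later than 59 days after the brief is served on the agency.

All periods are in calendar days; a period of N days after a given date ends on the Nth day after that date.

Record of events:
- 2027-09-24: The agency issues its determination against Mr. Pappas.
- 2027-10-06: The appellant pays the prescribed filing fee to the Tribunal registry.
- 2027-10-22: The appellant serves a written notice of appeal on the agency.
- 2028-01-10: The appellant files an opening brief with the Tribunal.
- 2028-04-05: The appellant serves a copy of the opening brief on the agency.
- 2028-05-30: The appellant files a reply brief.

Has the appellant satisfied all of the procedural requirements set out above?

No

(1) the permitted window runs from 2027-09-24 + 14 = 2027-10-08 to 2027-09-24 + 44 = 2027-11-07; 2027-10-06 is 2 days too early.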